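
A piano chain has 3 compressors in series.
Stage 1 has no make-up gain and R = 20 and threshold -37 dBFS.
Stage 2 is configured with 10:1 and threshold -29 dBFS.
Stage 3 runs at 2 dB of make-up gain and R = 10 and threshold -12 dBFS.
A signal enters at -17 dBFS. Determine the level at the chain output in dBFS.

-34 dBFS

Stage 1: 20 dB above -37 dBFS, reduced 20:1 to 1 dB above → -36 dBFS.
Stage 2: below threshold (-36 ≤ -29); passes unchanged; output -36 dBFS.
Stage 3: -36 dBFS ≤ -12 dBFS, so stage 3 doesn't engage; make-up brings it to -34 dBFS.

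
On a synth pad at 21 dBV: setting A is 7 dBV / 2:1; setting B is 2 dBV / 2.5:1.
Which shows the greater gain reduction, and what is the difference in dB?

B, by 4.4 dB

A: 14 dB over, compressed to 7 dB over, so 7 dB of GR.
B: 19 dB over, compressed to 7.6 dB over, so 11.4 dB of GR.
B reduces 4.4 dB more.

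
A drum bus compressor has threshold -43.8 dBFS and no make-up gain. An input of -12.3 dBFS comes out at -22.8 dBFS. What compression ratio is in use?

1.5:1

Input overshoot = -12.3 − (-43.8) = 31.5 dB; output overshoot = -22.8 − (-43.8) = 21 dB.
Ratio = 31.5 / 21 = 1.5.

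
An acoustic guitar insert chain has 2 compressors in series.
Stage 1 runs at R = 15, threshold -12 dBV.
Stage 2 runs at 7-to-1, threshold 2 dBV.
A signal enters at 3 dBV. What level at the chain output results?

Stage 1: 15 dB above -12 dBV, reduced 15:1 to 1 dB above → -11 dBV.
Stage 2: -11 dBV is at or below the 2 dBV threshold — no compression; output -11 dBV.

-11 dBV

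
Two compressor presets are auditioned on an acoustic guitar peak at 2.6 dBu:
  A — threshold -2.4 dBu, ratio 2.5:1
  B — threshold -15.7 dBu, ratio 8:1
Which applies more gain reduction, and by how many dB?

B, by 13.0125 dB

A: 5 dB over, compressed to 2 dB over, so 3 dB of GR.
B: 18.3 dB over, compressed to 2.2875 dB over, so 16.0125 dB of GR.
B applies 13.0125 dB more gain reduction.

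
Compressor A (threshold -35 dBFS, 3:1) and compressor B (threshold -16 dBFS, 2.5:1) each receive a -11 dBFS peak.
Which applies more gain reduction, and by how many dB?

A: 24 dB over, compressed to 8 dB over, so 16 dB of GR.
B: 5 dB over, compressed to 2 dB over, so 3 dB of GR.
A reduces 13 dB more.

A, by 13 dB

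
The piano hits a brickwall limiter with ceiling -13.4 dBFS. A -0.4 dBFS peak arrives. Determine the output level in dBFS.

A brickwall limiter is an ∞:1 compressor: any input above the ceiling is clamped to -13.4 dBFS.

-13.4 dBFS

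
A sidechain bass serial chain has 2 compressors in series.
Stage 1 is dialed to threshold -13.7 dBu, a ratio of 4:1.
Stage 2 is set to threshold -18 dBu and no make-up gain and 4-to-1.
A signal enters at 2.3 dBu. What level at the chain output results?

Stage 1: 16 dB above -13.7 dBu, reduced 4:1 to 4 dB above → -9.7 dBu.
Stage 2: overshoot 8.3 dB → 8.3/4 = 2.075 dB → -15.925 dBu.

-15.925 dBu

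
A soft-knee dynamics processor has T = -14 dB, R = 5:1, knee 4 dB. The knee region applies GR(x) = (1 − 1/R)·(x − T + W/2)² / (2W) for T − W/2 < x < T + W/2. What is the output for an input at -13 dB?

-13.9 dB

x − T + W/2 = -13 − (-14) + 2 = 3.
GR = (1 − 1/5) × 3² / 8 = 0.8 × 9 / 8 = 0.9 dB.
Output = -13 − 0.9 = -13.9 dB.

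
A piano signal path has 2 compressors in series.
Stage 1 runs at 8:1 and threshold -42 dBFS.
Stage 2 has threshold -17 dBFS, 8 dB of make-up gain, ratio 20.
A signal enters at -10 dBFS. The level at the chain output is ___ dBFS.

Stage 1: overshoot 32 dB → 32/8 = 4 dB → -38 dBFS.
Stage 2: -38 dBFS is at or below the -17 dBFS threshold — no compression; make-up brings it to -30 dBFS.

-30 dBFS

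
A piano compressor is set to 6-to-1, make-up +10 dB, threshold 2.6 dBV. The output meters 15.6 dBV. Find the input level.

Before make-up, the level was 15.6 − 10 = 5.6 dBV.
That's 3 dB above the 2.6 dBV threshold.
Undo the ratio: input overshoot = 3 × 6 = 18 dB, giving input = 20.6 dBV.

20.6 dBV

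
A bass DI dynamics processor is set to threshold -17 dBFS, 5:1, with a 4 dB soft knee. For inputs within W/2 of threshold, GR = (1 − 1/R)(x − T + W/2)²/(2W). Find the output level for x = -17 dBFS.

-17.4 dBFS

x − T + W/2 = -17 − (-17) + 2 = 2.
GR = (1 − 1/5) × 2² / 8 = 0.8 × 4 / 8 = 0.4 dB.
Output = -17 − 0.4 = -17.4 dBFS.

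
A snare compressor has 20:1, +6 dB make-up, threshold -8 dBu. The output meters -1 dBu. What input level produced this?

Before make-up, the level was -1 − 6 = -7 dBu.
The compressed level sits -7 − (-8) = 1 dB over threshold.
Input overshoot = R × output overshoot = 20 dB → input = -8 + 20 = 12 dBu.

12 dBu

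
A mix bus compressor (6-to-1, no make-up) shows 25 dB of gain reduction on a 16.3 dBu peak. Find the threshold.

Let T be the threshold. Output overshoot = (input overshoot)/R, so -8.7 − T = (16.3 − T)/6.
6·(-8.7 − T) = 16.3 − T → 5·T = -52.2 − 16.3 = -68.5.
T = -68.5/5 = -13.7 dBu.

-13.7 dBu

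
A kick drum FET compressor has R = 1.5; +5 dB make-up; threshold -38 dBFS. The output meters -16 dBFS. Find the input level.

Before make-up, the level was -16 − 5 = -21 dBFS.
Post-compression overshoot = -21 − (-38) = 17 dB.
Before 1.5:1 compression the overshoot was 17 × 1.5 = 25.5 dB, so input = -38 + 25.5 = -12.5 dBFS.

-12.5 dBFS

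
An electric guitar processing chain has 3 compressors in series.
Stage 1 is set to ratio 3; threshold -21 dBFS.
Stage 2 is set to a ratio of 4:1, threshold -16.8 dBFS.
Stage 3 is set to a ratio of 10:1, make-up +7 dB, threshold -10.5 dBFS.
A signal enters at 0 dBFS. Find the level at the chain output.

-9.1 dBFS

Stage 1: 21 dB above -21 dBFS, reduced 3:1 to 7 dB above → -14 dBFS.
Stage 2: -14 dBFS is 2.8 dB over -16.8 dBFS; at 4:1 that becomes 0.7 dB over, giving -16.1 dBFS.
Stage 3: -16.1 dBFS ≤ -10.5 dBFS, so stage 3 doesn't engage; make-up brings it to -9.1 dBFS.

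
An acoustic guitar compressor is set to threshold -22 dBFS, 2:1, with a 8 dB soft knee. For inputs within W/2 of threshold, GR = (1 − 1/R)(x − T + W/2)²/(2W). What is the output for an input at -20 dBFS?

-21.125 dBFS

x − T + W/2 = -20 − (-22) + 4 = 6.
GR = (1 − 1/2) × 6² / 16 = 0.5 × 36 / 16 = 1.125 dB.
Output = -20 − 1.125 = -21.125 dBFS.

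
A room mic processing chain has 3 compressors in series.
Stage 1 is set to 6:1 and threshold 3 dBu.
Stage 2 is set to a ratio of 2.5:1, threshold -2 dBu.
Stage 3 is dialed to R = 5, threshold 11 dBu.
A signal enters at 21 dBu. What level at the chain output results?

Stage 1: 21 dBu is 18 dB over 3 dBu; at 6:1 that becomes 3 dB over, giving 6 dBu.
Stage 2: 8 dB above -2 dBu, reduced 2.5:1 to 3.2 dB above → 1.2 dBu.
Stage 3: 1.2 dBu ≤ 11 dBu, so stage 3 doesn't engage; output 1.2 dBu.

1.2 dBu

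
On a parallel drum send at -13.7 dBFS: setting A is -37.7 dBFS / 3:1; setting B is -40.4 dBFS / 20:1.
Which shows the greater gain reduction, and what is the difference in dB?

A: GR = 24 − 24/3 = 16 dB.
B: GR = 26.7 − 26.7/20 = 25.365 dB.
B reduces 9.365 dB more.

B, by 9.365 dB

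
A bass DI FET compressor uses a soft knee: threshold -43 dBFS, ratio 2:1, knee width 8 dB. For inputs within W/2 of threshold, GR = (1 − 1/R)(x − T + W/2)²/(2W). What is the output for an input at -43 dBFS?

-43.5 dBFS

x − T + W/2 = -43 − (-43) + 4 = 4.
GR = (1 − 1/2) × 4² / 16 = 0.5 × 16 / 16 = 0.5 dB.
Output = -43 − 0.5 = -43.5 dBFS.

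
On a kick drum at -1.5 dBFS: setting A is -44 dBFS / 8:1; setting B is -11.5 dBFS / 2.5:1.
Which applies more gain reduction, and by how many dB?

A, by 31.1875 dB

A: 42.5 dB over, compressed to 5.3125 dB over, so 37.1875 dB of GR.
B: 10 dB over, compressed to 4 dB over, so 6 dB of GR.
Difference: 31.1875 dB in favour of A.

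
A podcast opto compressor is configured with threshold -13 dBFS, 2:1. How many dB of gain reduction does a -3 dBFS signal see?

Overshoot = -3 − (-13) = 10 dB.
After 2:1 compression the overshoot becomes 10/2 = 5 dB.
So the signal is attenuated by 10 − 5 = 5 dB.

5 dB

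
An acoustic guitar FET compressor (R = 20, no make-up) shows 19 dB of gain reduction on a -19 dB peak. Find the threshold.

-39 dB

Let T be the threshold. Output overshoot = (input overshoot)/R, so -38 − T = (-19 − T)/20.
20·(-38 − T) = -19 − T → 19·T = -760 − (-19) = -741.
T = -741/19 = -39 dB.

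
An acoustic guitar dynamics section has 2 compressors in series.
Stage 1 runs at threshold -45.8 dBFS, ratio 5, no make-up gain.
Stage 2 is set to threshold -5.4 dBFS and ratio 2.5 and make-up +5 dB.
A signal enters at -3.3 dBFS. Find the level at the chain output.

Stage 1: 42.5 dB above -45.8 dBFS, reduced 5:1 to 8.5 dB above → -37.3 dBFS.
Stage 2: below threshold (-37.3 ≤ -5.4); passes unchanged; make-up brings it to -32.3 dBFS.

-32.3 dBFS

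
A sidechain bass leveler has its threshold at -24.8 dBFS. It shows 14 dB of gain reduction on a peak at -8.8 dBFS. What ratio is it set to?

Input overshoot = -8.8 − (-24.8) = 16 dB.
Output overshoot = 16 − 14 = 2 dB.
Ratio = input overshoot / output overshoot = 16 / 2 = 8.

8:1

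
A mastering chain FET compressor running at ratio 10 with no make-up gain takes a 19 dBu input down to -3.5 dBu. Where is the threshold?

Let T be the threshold. Output overshoot = (input overshoot)/R, so -3.5 − T = (19 − T)/10.
10·(-3.5 − T) = 19 − T → 9·T = -35 − 19 = -54.
T = -54/9 = -6 dBu.

-6 dBu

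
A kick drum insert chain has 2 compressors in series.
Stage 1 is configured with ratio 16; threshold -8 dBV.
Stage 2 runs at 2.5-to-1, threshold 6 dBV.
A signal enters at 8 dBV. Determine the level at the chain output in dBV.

-7 dBV

Stage 1: overshoot 16 dB → 16/16 = 1 dB → -7 dBV.
Stage 2: below threshold (-7 ≤ 6); passes unchanged; output -7 dBV.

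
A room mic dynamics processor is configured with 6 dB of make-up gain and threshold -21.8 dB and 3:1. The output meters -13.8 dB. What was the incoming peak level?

Remove make-up: -13.8 − 6 = -19.8 dB.
That's 2 dB above the -21.8 dB threshold.
Undo the ratio: input overshoot = 2 × 3 = 6 dB, giving input = -15.8 dB.

-15.8 dB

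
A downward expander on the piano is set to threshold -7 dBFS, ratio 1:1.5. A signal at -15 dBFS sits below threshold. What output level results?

-19 dBFS

Undershoot = (-7) − (-15) = 8 dB.
At 1:1.5, that expands to 12 dB under threshold.
Output = -7 − 12 = -19 dBFS.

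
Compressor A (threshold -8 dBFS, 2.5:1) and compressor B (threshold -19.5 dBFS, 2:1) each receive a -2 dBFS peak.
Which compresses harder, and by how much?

A: overshoot 6 dB → output overshoot 2.4 dB → GR 3.6 dB.
B: overshoot 17.5 dB → output overshoot 8.75 dB → GR 8.75 dB.
B applies 5.15 dB more gain reduction.

B, by 5.15 dB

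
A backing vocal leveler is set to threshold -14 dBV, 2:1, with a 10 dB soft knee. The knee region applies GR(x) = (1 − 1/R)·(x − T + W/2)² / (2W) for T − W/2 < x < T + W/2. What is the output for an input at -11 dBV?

x − T + W/2 = -11 − (-14) + 5 = 8.
GR = (1 − 1/2) × 8² / 20 = 0.5 × 64 / 20 = 1.6 dB.
Output = -11 − 1.6 = -12.6 dBV.

-12.6 dBV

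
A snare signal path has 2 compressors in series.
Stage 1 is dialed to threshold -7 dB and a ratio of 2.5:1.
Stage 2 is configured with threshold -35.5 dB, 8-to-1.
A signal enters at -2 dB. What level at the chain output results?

-31.6875 dB

Stage 1: -2 dB is 5 dB over -7 dB; at 2.5:1 that becomes 2 dB over, giving -5 dB.
Stage 2: -5 dB is 30.5 dB over -35.5 dB; at 8:1 that becomes 3.8125 dB over, giving -31.6875 dB.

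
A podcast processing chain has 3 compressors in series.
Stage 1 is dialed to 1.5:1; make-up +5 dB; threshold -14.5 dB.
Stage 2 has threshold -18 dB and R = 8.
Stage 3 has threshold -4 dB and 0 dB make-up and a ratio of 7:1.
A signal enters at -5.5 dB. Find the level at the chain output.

Stage 1: -5.5 dB is 9 dB over -14.5 dB; at 1.5:1 that becomes 6 dB over, giving -8.5 dB; +5 dB make-up → -3.5 dB.
Stage 2: 14.5 dB above -18 dB, reduced 8:1 to 1.8125 dB above → -16.1875 dB.
Stage 3: -16.1875 dB is at or below the -4 dB threshold — no compression; output -16.1875 dB.

-16.1875 dB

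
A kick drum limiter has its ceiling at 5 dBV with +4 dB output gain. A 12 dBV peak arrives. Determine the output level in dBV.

9 dBV

The limiter clamps the peak to its 5 dBV ceiling.
Output gain then adds 4 dB: 5 + 4 = 9 dBV.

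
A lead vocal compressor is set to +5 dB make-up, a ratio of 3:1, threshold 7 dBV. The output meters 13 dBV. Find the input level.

Stripping the +5 dB make-up gives 8 dBV at the gain stage.
Post-compression overshoot = 8 − 7 = 1 dB.
Before 3:1 compression the overshoot was 1 × 3 = 3 dB, so input = 7 + 3 = 10 dBV.

10 dBV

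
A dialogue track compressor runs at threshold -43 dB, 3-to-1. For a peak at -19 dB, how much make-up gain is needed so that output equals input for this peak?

16 dB

The peak compresses to -43 + 24/3 = -35 dB.
To reach -19 dB requires -19 − (-35) = 16 dB of make-up.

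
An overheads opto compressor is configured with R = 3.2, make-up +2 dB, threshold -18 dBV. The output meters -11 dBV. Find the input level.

Before make-up, the level was -11 − 2 = -13 dBV.
The compressed level sits -13 − (-18) = 5 dB over threshold.
Undo the ratio: input overshoot = 5 × 3.2 = 16 dB, giving input = -2 dBV.

-2 dBV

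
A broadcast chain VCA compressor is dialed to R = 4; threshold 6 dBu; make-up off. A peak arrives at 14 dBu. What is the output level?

The input is 8 dB above the 6 dBu threshold.
The 8 dB excess becomes 2 dB after 4:1 reduction.
That puts the output at 8 dBu.

8 dBu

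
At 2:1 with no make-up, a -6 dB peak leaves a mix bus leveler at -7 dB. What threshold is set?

-8 dB

Gain reduction = -6 − (-7) = 1 dB; output overshoot = GR / (R − 1) = 1 / 1 = 1 dB.
Threshold = output − output overshoot = -7 − 1 = -8 dB.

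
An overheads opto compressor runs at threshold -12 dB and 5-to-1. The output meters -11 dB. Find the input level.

-7 dB

Post-compression overshoot = -11 − (-12) = 1 dB.
Undo the ratio: input overshoot = 1 × 5 = 5 dB, giving input = -7 dB.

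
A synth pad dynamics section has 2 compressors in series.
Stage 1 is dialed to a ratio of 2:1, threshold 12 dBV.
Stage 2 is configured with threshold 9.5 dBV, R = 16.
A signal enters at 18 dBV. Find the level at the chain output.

9.84375 dBV

Stage 1: overshoot 6 dB → 6/2 = 3 dB → 15 dBV.
Stage 2: 5.5 dB above 9.5 dBV, reduced 16:1 to 0.34375 dB above → 9.84375 dBV.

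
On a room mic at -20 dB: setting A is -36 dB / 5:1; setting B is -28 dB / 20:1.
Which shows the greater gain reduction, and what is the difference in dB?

A: 16 dB over, compressed to 3.2 dB over, so 12.8 dB of GR.
B: 8 dB over, compressed to 0.4 dB over, so 7.6 dB of GR.
A reduces 5.2 dB more.

A, by 5.2 dB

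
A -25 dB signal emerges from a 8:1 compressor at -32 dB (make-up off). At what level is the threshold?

Let T be the threshold. Output overshoot = (input overshoot)/R, so -32 − T = (-25 − T)/8.
8·(-32 − T) = -25 − T → 7·T = -256 − (-25) = -231.
T = -231/7 = -33 dB.

-33 dB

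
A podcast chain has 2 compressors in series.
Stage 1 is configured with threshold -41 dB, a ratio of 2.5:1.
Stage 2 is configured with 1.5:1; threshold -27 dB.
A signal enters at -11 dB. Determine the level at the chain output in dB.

-29 dB

Stage 1: -11 dB is 30 dB over -41 dB; at 2.5:1 that becomes 12 dB over, giving -29 dB.
Stage 2: -29 dB is at or below the -27 dB threshold — no compression; output -29 dB.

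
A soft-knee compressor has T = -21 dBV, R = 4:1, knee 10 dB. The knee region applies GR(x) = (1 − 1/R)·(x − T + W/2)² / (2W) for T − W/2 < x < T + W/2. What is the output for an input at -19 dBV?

-20.8375 dBV

x − T + W/2 = -19 − (-21) + 5 = 7.
GR = (1 − 1/4) × 7² / 20 = 0.75 × 49 / 20 = 1.8375 dB.
Output = -19 − 1.8375 = -20.8375 dBV.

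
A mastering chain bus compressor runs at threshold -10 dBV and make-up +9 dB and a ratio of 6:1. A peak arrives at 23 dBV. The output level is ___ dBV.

23 dBV sits 33 dB over threshold.
6:1 compression reduces that to 33/6 = 5.5 dB over.
So the level is -10 + 5.5 = -4.5 dBV; make-up adds 9 dB, giving 4.5 dBV.

4.5 dBV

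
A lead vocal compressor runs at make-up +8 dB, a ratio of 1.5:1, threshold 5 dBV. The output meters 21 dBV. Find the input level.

Before make-up, the level was 21 − 8 = 13 dBV.
The compressed level sits 13 − 5 = 8 dB over threshold.
Undo the ratio: input overshoot = 8 × 1.5 = 12 dB, giving input = 17 dBV.

17 dBV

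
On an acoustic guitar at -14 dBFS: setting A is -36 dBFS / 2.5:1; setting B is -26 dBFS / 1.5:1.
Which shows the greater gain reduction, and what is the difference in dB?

A, by 9.2 dB

A: 22 dB over, compressed to 8.8 dB over, so 13.2 dB of GR.
B: 12 dB over, compressed to 8 dB over, so 4 dB of GR.
Difference: 9.2 dB in favour of A.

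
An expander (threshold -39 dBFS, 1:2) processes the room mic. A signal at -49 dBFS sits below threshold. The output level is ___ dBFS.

-59 dBFS

The input is 10 dB below the -39 dBFS threshold.
A 1:2 expander multiplies undershoot by 2: 10 × 2 = 20 dB below threshold.
Output = -39 − 20 = -59 dBFS.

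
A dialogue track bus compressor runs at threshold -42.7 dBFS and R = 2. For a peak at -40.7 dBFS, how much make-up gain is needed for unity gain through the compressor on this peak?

Overshoot 2 dB → 2/2 = 1 dB after compression, so the compressed level is -42.7 + 1 = -41.7 dBFS.
Make-up = target − compressed = -40.7 − (-41.7) = 1 dB.

1 dB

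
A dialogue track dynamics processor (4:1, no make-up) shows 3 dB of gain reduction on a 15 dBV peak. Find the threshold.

Input is 4 dB above T (since output overshoot × R = input overshoot: (12 − T)·4 = 15 − T gives T = 11 dBV).
Check: 11 + (15 − 11)/4 = 11 + 1 = 12 dBV. ✓

11 dBV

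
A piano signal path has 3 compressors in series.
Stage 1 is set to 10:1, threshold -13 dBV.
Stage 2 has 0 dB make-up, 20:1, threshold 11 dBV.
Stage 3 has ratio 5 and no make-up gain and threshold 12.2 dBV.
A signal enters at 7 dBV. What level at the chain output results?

Stage 1: overshoot 20 dB → 20/10 = 2 dB → -11 dBV.
Stage 2: -11 dBV is at or below the 11 dBV threshold — no compression; output -11 dBV.
Stage 3: -11 dBV ≤ 12.2 dBV, so stage 3 doesn't engage; output -11 dBV.

-11 dBV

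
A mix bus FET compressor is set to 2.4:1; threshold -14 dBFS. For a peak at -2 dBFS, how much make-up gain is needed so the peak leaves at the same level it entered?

The peak compresses to -14 + 12/2.4 = -9 dBFS.
To reach -2 dBFS requires -2 − (-9) = 7 dB of make-up.

7 dB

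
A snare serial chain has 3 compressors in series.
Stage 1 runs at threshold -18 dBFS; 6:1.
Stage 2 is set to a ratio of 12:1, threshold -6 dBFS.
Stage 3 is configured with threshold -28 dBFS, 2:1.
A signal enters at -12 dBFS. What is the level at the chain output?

-22.5 dBFS

Stage 1: overshoot 6 dB → 6/6 = 1 dB → -17 dBFS.
Stage 2: -17 dBFS ≤ -6 dBFS, so stage 2 doesn't engage; output -17 dBFS.
Stage 3: overshoot 11 dB → 11/2 = 5.5 dB → -22.5 dBFS.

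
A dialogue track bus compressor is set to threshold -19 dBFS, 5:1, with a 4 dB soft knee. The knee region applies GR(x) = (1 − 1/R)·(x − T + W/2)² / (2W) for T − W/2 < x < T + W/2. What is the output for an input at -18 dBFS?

x − T + W/2 = -18 − (-19) + 2 = 3.
GR = (1 − 1/5) × 3² / 8 = 0.8 × 9 / 8 = 0.9 dB.
Output = -18 − 0.9 = -18.9 dBFS.

-18.9 dBFS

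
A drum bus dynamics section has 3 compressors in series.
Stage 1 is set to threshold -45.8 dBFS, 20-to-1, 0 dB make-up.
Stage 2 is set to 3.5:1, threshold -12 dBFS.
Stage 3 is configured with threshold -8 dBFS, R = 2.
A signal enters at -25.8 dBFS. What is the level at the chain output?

-44.8 dBFS

Stage 1: -25.8 dBFS is 20 dB over -45.8 dBFS; at 20:1 that becomes 1 dB over, giving -44.8 dBFS.
Stage 2: -44.8 dBFS is at or below the -12 dBFS threshold — no compression; output -44.8 dBFS.
Stage 3: below threshold (-44.8 ≤ -8); passes unchanged; output -44.8 dBFS.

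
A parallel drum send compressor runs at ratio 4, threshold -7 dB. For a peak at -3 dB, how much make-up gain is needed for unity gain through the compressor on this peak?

The peak compresses to -7 + 4/4 = -6 dB.
To reach -3 dB requires -3 − (-6) = 3 dB of make-up.

3 dB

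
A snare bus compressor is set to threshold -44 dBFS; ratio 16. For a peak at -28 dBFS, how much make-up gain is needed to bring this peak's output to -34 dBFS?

9 dB

Overshoot 16 dB → 16/16 = 1 dB after compression, so the compressed level is -44 + 1 = -43 dBFS.
Make-up = target − compressed = -34 − (-43) = 9 dB.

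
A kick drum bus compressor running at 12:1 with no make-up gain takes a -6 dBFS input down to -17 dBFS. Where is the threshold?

Let T be the threshold. Output overshoot = (input overshoot)/R, so -17 − T = (-6 − T)/12.
12·(-17 − T) = -6 − T → 11·T = -204 − (-6) = -198.
T = -198/11 = -18 dBFS.

-18 dBFS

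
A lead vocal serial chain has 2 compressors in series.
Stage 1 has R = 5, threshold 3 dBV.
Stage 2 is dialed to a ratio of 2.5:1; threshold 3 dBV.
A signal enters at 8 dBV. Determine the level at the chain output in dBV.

3.4 dBV

Stage 1: overshoot 5 dB → 5/5 = 1 dB → 4 dBV.
Stage 2: 1 dB above 3 dBV, reduced 2.5:1 to 0.4 dB above → 3.4 dBV.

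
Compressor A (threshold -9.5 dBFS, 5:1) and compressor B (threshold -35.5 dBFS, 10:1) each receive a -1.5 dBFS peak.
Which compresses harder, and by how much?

B, by 24.2 dB

A: 8 dB over, compressed to 1.6 dB over, so 6.4 dB of GR.
B: 34 dB over, compressed to 3.4 dB over, so 30.6 dB of GR.
B reduces 24.2 dB more.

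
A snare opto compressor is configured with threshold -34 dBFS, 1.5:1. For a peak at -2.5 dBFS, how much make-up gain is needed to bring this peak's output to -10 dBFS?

Without make-up, output = threshold + overshoot/1.5 = -34 + 21 = -13 dBFS.
Gap to target: 3 dB.

3 dB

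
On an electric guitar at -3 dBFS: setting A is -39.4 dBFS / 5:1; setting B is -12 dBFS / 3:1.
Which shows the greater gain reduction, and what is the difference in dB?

A, by 23.12 dB

A: GR = 36.4 − 36.4/5 = 29.12 dB.
B: GR = 9 − 9/3 = 6 dB.
A reduces 23.12 dB more.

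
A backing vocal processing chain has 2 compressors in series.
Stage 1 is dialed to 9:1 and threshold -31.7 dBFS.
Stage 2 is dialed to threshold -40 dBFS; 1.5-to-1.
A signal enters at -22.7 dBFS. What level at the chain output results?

-33.8 dBFS

Stage 1: -22.7 dBFS is 9 dB over -31.7 dBFS; at 9:1 that becomes 1 dB over, giving -30.7 dBFS.
Stage 2: 9.3 dB above -40 dBFS, reduced 1.5:1 to 6.2 dB above → -33.8 dBFS.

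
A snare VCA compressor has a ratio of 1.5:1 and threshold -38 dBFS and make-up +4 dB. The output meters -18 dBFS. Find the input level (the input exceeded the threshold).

Before make-up, the level was -18 − 4 = -22 dBFS.
The compressed level sits -22 − (-38) = 16 dB over threshold.
Before 1.5:1 compression the overshoot was 16 × 1.5 = 24 dB, so input = -38 + 24 = -14 dBFS.

-14 dBFS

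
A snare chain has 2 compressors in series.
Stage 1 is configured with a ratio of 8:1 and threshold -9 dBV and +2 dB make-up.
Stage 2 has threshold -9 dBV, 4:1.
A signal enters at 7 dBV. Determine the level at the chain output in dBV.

-8 dBV

Stage 1: overshoot 16 dB → 16/8 = 2 dB → -7 dBV; +2 dB make-up → -5 dBV.
Stage 2: 4 dB above -9 dBV, reduced 4:1 to 1 dB above → -8 dBV.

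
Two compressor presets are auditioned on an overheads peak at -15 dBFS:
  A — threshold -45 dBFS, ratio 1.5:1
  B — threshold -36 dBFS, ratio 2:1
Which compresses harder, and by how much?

B, by 0.5 dB

A: 30 dB over, compressed to 20 dB over, so 10 dB of GR.
B: 21 dB over, compressed to 10.5 dB over, so 10.5 dB of GR.
Difference: 0.5 dB in favour of B.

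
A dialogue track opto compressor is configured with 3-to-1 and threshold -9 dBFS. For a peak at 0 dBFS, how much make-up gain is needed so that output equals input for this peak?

Overshoot 9 dB → 9/3 = 3 dB after compression, so the compressed level is -9 + 3 = -6 dBFS.
Make-up = target − compressed = 0 − (-6) = 6 dB.

6 dB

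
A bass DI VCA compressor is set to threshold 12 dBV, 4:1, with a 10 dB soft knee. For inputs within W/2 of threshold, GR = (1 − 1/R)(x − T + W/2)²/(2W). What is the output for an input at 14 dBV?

x − T + W/2 = 14 − 12 + 5 = 7.
GR = (1 − 1/4) × 7² / 20 = 0.75 × 49 / 20 = 1.8375 dB.
Output = 14 − 1.8375 = 12.1625 dBV.

12.1625 dBV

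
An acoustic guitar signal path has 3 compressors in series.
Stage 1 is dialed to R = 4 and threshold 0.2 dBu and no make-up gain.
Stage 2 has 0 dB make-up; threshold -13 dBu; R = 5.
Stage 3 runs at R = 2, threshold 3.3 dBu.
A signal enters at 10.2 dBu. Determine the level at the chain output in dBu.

-9.86 dBu

Stage 1: 10 dB above 0.2 dBu, reduced 4:1 to 2.5 dB above → 2.7 dBu.
Stage 2: overshoot 15.7 dB → 15.7/5 = 3.14 dB → -9.86 dBu.
Stage 3: -9.86 dBu is at or below the 3.3 dBu threshold — no compression; output -9.86 dBu.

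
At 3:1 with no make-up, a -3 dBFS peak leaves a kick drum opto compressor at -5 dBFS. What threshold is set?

-6 dBFS

Gain reduction = -3 − (-5) = 2 dB; output overshoot = GR / (R − 1) = 2 / 2 = 1 dB.
Threshold = output − output overshoot = -5 − 1 = -6 dBFS.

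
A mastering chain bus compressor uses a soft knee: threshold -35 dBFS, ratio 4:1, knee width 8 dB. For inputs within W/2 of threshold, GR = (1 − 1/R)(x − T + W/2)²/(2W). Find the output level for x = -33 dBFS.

x − T + W/2 = -33 − (-35) + 4 = 6.
GR = (1 − 1/4) × 6² / 16 = 0.75 × 36 / 16 = 1.6875 dB.
Output = -33 − 1.6875 = -34.6875 dBFS.

-34.6875 dBFS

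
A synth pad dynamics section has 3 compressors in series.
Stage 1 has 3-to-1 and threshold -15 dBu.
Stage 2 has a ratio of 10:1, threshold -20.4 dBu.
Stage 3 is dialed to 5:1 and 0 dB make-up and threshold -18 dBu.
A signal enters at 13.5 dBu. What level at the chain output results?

Stage 1: 13.5 dBu is 28.5 dB over -15 dBu; at 3:1 that becomes 9.5 dB over, giving -5.5 dBu.
Stage 2: -5.5 dBu is 14.9 dB over -20.4 dBu; at 10:1 that becomes 1.49 dB over, giving -18.91 dBu.
Stage 3: -18.91 dBu ≤ -18 dBu, so stage 3 doesn't engage; output -18.91 dBu.

-18.91 dBu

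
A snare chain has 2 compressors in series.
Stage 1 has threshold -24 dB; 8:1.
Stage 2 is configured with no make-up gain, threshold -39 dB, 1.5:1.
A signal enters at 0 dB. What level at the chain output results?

Stage 1: 0 dB is 24 dB over -24 dB; at 8:1 that becomes 3 dB over, giving -21 dB.
Stage 2: overshoot 18 dB → 18/1.5 = 12 dB → -27 dB.

-27 dB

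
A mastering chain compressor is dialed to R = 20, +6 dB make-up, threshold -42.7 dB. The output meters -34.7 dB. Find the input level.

-2.7 dB

Before make-up, the level was -34.7 − 6 = -40.7 dB.
That's 2 dB above the -42.7 dB threshold.
Before 20:1 compression the overshoot was 2 × 20 = 40 dB, so input = -42.7 + 40 = -2.7 dB.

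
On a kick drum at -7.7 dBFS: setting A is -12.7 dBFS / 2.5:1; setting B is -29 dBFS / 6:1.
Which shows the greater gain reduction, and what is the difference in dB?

A: GR = 5 − 5/2.5 = 3 dB.
B: GR = 21.3 − 21.3/6 = 17.75 dB.
B reduces 14.75 dB more.

B, by 14.75 dB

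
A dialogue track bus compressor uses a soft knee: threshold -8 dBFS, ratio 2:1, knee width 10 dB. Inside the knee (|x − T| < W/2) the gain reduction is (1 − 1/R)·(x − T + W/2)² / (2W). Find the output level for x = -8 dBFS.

-8.625 dBFS

x − T + W/2 = -8 − (-8) + 5 = 5.
GR = (1 − 1/2) × 5² / 20 = 0.5 × 25 / 20 = 0.625 dB.
Output = -8 − 0.625 = -8.625 dBFS.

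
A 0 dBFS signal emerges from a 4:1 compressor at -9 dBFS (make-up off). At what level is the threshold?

-12 dBFS

Gain reduction = 0 − (-9) = 9 dB; output overshoot = GR / (R − 1) = 9 / 3 = 3 dB.
Threshold = output − output overshoot = -9 − 3 = -12 dBFS.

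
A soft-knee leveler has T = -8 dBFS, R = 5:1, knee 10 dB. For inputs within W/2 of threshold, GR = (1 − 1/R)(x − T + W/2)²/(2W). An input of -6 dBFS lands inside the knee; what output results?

x − T + W/2 = -6 − (-8) + 5 = 7.
GR = (1 − 1/5) × 7² / 20 = 0.8 × 49 / 20 = 1.96 dB.
Output = -6 − 1.96 = -7.96 dBFS.

-7.96 dBFS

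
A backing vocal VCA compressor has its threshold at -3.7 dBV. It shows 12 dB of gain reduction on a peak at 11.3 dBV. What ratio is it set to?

Input overshoot = 11.3 − (-3.7) = 15 dB.
Output overshoot = 15 − 12 = 3 dB.
Ratio = input overshoot / output overshoot = 15 / 3 = 5.

5:1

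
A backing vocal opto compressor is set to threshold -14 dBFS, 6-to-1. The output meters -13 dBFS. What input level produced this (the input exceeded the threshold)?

That's 1 dB above the -14 dBFS threshold.
Before 6:1 compression the overshoot was 1 × 6 = 6 dB, so input = -14 + 6 = -8 dBFS.

-8 dBFS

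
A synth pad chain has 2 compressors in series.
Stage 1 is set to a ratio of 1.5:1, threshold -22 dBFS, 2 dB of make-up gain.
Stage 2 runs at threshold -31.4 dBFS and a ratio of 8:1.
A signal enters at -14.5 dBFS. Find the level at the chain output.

-29.35 dBFS

Stage 1: 7.5 dB above -22 dBFS, reduced 1.5:1 to 5 dB above → -17 dBFS; +2 dB make-up → -15 dBFS.
Stage 2: overshoot 16.4 dB → 16.4/8 = 2.05 dB → -29.35 dBFS.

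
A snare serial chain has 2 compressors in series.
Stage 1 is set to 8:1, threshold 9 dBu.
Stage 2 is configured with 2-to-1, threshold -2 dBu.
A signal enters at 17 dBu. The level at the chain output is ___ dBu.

Stage 1: overshoot 8 dB → 8/8 = 1 dB → 10 dBu.
Stage 2: 12 dB above -2 dBu, reduced 2:1 to 6 dB above → 4 dBu.

4 dBu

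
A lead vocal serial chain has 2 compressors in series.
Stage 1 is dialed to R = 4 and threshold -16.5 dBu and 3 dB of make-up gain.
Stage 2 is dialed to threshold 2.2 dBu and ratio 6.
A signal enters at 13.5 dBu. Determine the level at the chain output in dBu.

Stage 1: overshoot 30 dB → 30/4 = 7.5 dB → -9 dBu; +3 dB make-up → -6 dBu.
Stage 2: -6 dBu ≤ 2.2 dBu, so stage 2 doesn't engage; output -6 dBu.

-6 dBu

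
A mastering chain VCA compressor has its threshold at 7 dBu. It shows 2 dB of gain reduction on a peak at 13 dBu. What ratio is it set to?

Input overshoot = 13 − 7 = 6 dB.
Output overshoot = 6 − 2 = 4 dB.
Ratio = input overshoot / output overshoot = 6 / 4 = 1.5.

1.5:1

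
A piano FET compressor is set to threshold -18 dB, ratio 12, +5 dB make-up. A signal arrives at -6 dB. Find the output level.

Overshoot: -6 − (-18) = 12 dB.
12:1 compression reduces that to 12/12 = 1 dB over.
Output = -18 + 1 = -17 dB; make-up adds 5 dB, giving -12 dB.

-12 dB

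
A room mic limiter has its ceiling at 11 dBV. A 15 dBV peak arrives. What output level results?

A brickwall limiter is an ∞:1 compressor: any input above the ceiling is clamped to 11 dBV.

11 dBV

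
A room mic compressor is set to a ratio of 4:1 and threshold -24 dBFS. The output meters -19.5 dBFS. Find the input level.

-6 dBFS

Post-compression overshoot = -19.5 − (-24) = 4.5 dB.
Before 4:1 compression the overshoot was 4.5 × 4 = 18 dB, so input = -24 + 18 = -6 dBFS.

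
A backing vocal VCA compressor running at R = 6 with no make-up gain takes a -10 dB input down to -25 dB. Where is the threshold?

-28 dB

Let T be the threshold. Output overshoot = (input overshoot)/R, so -25 − T = (-10 − T)/6.
6·(-25 − T) = -10 − T → 5·T = -150 − (-10) = -140.
T = -140/5 = -28 dB.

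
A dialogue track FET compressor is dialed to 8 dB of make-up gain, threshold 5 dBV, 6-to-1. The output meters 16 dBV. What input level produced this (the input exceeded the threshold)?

Before make-up, the level was 16 − 8 = 8 dBV.
That's 3 dB above the 5 dBV threshold.
Before 6:1 compression the overshoot was 3 × 6 = 18 dB, so input = 5 + 18 = 23 dBV.

23 dBV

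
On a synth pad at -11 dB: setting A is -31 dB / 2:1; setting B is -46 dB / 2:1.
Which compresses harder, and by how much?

A: GR = 20 − 20/2 = 10 dB.
B: GR = 35 − 35/2 = 17.5 dB.
Difference: 7.5 dB in favour of B.

B, by 7.5 dB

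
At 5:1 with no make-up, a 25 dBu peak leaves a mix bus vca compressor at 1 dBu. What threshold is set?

Let T be the threshold. Output overshoot = (input overshoot)/R, so 1 − T = (25 − T)/5.
5·(1 − T) = 25 − T → 4·T = 5 − 25 = -20.
T = -20/4 = -5 dBu.

-5 dBu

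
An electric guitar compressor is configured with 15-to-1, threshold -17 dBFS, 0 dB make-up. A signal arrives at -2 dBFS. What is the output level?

-16 dBFS

Overshoot: -2 − (-17) = 15 dB.
The 15 dB excess becomes 1 dB after 15:1 reduction.
That puts the output at -16 dBFS.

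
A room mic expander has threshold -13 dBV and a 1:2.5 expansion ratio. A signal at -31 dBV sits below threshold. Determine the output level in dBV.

-58 dBV

The input is 18 dB below the -13 dBV threshold.
A 1:2.5 expander multiplies undershoot by 2.5: 18 × 2.5 = 45 dB below threshold.
Output = -13 − 45 = -58 dBV.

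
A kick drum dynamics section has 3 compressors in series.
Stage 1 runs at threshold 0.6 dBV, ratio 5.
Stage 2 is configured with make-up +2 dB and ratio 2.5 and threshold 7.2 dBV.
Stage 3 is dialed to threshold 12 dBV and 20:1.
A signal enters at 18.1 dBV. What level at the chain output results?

6.1 dBV

Stage 1: 18.1 dBV is 17.5 dB over 0.6 dBV; at 5:1 that becomes 3.5 dB over, giving 4.1 dBV.
Stage 2: 4.1 dBV ≤ 7.2 dBV, so stage 2 doesn't engage; make-up brings it to 6.1 dBV.
Stage 3: 6.1 dBV ≤ 12 dBV, so stage 3 doesn't engage; output 6.1 dBV.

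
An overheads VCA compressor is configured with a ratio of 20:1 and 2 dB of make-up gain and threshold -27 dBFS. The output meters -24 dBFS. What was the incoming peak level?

-7 dBFS

Stripping the +2 dB make-up gives -26 dBFS at the gain stage.
The compressed level sits -26 − (-27) = 1 dB over threshold.
Before 20:1 compression the overshoot was 1 × 20 = 20 dB, so input = -27 + 20 = -7 dBFS.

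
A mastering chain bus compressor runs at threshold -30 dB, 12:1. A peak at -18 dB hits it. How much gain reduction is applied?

Overshoot = -18 − (-30) = 12 dB.
At 12:1, output sits 12/12 = 1 dB above threshold.
GR = overshoot in − overshoot out = 12 − 1 = 11 dB.

11 dB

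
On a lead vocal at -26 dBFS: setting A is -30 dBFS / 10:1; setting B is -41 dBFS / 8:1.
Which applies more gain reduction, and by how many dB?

B, by 9.525 dB

A: 4 dB over, compressed to 0.4 dB over, so 3.6 dB of GR.
B: 15 dB over, compressed to 1.875 dB over, so 13.125 dB of GR.
B applies 9.525 dB more gain reduction.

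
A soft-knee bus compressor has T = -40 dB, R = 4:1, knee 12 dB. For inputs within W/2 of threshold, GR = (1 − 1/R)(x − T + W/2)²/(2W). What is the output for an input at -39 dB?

-40.53125 dB

x − T + W/2 = -39 − (-40) + 6 = 7.
GR = (1 − 1/4) × 7² / 24 = 0.75 × 49 / 24 = 1.53125 dB.
Output = -39 − 1.53125 = -40.53125 dB.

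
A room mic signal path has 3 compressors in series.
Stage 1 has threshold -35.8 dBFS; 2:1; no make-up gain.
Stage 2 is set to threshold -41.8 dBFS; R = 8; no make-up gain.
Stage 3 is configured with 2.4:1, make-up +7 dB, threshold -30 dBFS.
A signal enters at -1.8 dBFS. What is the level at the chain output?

Stage 1: 34 dB above -35.8 dBFS, reduced 2:1 to 17 dB above → -18.8 dBFS.
Stage 2: 23 dB above -41.8 dBFS, reduced 8:1 to 2.875 dB above → -38.925 dBFS.
Stage 3: -38.925 dBFS is at or below the -30 dBFS threshold — no compression; make-up brings it to -31.925 dBFS.

-31.925 dBFS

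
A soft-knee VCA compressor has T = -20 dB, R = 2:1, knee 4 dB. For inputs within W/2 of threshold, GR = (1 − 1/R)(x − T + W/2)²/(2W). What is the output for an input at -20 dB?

x − T + W/2 = -20 − (-20) + 2 = 2.
GR = (1 − 1/2) × 2² / 8 = 0.5 × 4 / 8 = 0.25 dB.
Output = -20 − 0.25 = -20.25 dB.

-20.25 dB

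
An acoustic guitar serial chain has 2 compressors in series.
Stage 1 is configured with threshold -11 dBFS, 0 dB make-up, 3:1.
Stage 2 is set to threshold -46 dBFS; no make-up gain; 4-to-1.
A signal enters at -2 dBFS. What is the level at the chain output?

Stage 1: overshoot 9 dB → 9/3 = 3 dB → -8 dBFS.
Stage 2: 38 dB above -46 dBFS, reduced 4:1 to 9.5 dB above → -36.5 dBFS.

-36.5 dBFS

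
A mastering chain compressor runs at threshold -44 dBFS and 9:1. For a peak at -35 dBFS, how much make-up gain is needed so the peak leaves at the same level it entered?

Without make-up, output = threshold + overshoot/9 = -44 + 1 = -43 dBFS.
Gap to target: 8 dB.

8 dB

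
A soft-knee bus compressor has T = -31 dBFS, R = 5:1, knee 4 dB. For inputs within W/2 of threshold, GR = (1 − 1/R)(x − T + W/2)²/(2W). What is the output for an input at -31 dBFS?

x − T + W/2 = -31 − (-31) + 2 = 2.
GR = (1 − 1/5) × 2² / 8 = 0.8 × 4 / 8 = 0.4 dB.
Output = -31 − 0.4 = -31.4 dBFS.

-31.4 dBFS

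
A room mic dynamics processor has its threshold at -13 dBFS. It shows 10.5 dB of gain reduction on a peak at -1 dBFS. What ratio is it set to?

Input overshoot = -1 − (-13) = 12 dB.
Output overshoot = 12 − 10.5 = 1.5 dB.
Ratio = input overshoot / output overshoot = 12 / 1.5 = 8.

8:1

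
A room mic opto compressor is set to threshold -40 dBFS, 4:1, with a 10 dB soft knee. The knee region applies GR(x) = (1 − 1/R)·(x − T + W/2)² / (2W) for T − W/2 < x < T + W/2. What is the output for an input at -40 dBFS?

x − T + W/2 = -40 − (-40) + 5 = 5.
GR = (1 − 1/4) × 5² / 20 = 0.75 × 25 / 20 = 0.9375 dB.
Output = -40 − 0.9375 = -40.9375 dBFS.

-40.9375 dBFS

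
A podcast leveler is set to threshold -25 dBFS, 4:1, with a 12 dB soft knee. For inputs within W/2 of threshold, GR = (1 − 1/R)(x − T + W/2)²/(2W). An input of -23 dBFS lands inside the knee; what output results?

x − T + W/2 = -23 − (-25) + 6 = 8.
GR = (1 − 1/4) × 8² / 24 = 0.75 × 64 / 24 = 2 dB.
Output = -23 − 2 = -25 dBFS.

-25 dBFS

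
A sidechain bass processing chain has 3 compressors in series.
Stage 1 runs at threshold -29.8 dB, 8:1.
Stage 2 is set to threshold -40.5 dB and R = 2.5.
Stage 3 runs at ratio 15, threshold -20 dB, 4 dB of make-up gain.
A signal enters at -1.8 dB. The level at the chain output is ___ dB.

-30.82 dB

Stage 1: overshoot 28 dB → 28/8 = 3.5 dB → -26.3 dB.
Stage 2: 14.2 dB above -40.5 dB, reduced 2.5:1 to 5.68 dB above → -34.82 dB.
Stage 3: -34.82 dB ≤ -20 dB, so stage 3 doesn't engage; make-up brings it to -30.82 dB.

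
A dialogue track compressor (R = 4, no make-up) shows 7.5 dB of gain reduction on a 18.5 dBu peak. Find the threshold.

Gain reduction = 18.5 − 11 = 7.5 dB; output overshoot = GR / (R − 1) = 7.5 / 3 = 2.5 dB.
Threshold = output − output overshoot = 11 − 2.5 = 8.5 dBu.

8.5 dBu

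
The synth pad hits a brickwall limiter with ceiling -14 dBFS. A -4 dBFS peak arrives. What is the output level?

At ∞:1, everything above -14 dBFS is held at the ceiling.

-14 dBFS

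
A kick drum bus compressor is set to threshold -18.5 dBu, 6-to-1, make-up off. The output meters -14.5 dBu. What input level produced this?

The compressed level sits -14.5 − (-18.5) = 4 dB over threshold.
Input overshoot = R × output overshoot = 24 dB → input = -18.5 + 24 = 5.5 dBu.

5.5 dBu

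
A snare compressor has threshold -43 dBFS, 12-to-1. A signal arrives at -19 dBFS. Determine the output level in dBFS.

-19 dBFS sits 24 dB over threshold.
The 24 dB excess becomes 2 dB after 12:1 reduction.
That puts the output at -41 dBFS.

-41 dBFS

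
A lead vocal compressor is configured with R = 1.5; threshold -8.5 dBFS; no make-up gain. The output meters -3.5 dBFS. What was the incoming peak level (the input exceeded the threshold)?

-1 dBFS

That's 5 dB above the -8.5 dBFS threshold.
Input overshoot = R × output overshoot = 7.5 dB → input = -8.5 + 7.5 = -1 dBFS.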